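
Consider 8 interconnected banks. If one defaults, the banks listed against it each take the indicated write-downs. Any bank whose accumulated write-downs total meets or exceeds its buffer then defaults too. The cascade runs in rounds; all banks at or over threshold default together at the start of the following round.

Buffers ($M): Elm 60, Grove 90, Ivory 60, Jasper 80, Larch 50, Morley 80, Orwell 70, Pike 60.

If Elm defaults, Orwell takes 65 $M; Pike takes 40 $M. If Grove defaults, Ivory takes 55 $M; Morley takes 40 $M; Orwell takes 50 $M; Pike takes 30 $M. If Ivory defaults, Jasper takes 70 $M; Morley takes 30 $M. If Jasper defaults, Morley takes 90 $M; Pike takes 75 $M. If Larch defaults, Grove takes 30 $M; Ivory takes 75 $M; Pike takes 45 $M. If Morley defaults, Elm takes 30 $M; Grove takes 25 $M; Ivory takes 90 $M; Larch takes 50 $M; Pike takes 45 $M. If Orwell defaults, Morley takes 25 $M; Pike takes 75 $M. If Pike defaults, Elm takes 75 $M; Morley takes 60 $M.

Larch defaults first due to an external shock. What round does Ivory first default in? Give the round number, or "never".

2

Round 1 — Larch defaults (initial).
  Grove: +30 → 30 < 90
  Ivory: +75 → 75 ≥ 60
  Pike: +45 → 45 < 60
Round 2 — Ivory defaults.
  Jasper: +70 → 70 < 80
  Morley: +30 → 30 < 80
No further defaults.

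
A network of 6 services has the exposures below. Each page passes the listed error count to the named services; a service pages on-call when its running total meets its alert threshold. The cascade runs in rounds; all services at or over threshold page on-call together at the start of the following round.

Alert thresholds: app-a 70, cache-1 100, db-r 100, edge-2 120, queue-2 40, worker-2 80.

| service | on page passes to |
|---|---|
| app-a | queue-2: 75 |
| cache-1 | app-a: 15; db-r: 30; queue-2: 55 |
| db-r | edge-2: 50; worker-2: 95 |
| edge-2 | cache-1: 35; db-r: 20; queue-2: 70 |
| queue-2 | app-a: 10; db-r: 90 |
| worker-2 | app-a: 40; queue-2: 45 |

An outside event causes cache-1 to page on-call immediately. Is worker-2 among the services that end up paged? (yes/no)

Round 1 — cache-1 pages on-call (initial).
  app-a: +15 → 15 < 70
  db-r: +30 → 30 < 100
  queue-2: +55 → 55 ≥ 40
Round 2 — queue-2 pages on-call.
  app-a: +10 → 25 < 70
  db-r: +90 → 120 ≥ 100
Round 3 — db-r pages on-call.
  edge-2: +50 → 50 < 120
  worker-2: +95 → 95 ≥ 80
Round 4 — worker-2 pages on-call.
  app-a: +40 → 65 < 70
No further pages.

yes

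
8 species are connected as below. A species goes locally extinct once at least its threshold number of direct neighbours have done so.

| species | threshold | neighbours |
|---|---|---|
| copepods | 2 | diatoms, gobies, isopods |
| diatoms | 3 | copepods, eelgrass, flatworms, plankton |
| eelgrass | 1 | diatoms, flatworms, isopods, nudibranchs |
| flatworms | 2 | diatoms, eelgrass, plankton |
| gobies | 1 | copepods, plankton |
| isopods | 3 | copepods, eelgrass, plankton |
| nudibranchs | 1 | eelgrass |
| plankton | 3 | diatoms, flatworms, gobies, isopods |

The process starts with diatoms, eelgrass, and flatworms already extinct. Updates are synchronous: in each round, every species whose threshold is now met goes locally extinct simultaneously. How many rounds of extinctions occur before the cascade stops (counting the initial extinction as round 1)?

Round 1 — diatoms, eelgrass, flatworms go locally extinct (initial).
Round 2 — checking thresholds:
  copepods: 1 of 3 neighbours < 2, holds.
  isopods: 1 of 3 neighbours < 3, holds.
  nudibranchs: 1 of 1 neighbours ≥ 1, goes locally extinct.
  plankton: 2 of 4 neighbours < 3, holds.
Round 3 — no new extinctions; cascade stops.

2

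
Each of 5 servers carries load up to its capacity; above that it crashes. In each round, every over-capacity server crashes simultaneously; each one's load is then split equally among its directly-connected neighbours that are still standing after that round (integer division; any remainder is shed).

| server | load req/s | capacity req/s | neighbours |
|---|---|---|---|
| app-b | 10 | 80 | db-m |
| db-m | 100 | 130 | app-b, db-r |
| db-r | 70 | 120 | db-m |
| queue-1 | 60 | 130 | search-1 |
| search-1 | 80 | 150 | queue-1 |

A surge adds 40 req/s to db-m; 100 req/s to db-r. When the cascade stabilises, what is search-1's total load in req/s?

80

Round 1 — db-m at 140 > 130; db-r at 170 > 120. db-m, db-r crash.
  db-m sheds 140 req/s to app-b: 140 each.
    app-b: 10+140 = 150 > 80
  db-r sheds 170 req/s: no online neighbours, lost.
Round 2 — app-b crashes.
  app-b sheds 150 req/s: no online neighbours, lost.
No further crashes.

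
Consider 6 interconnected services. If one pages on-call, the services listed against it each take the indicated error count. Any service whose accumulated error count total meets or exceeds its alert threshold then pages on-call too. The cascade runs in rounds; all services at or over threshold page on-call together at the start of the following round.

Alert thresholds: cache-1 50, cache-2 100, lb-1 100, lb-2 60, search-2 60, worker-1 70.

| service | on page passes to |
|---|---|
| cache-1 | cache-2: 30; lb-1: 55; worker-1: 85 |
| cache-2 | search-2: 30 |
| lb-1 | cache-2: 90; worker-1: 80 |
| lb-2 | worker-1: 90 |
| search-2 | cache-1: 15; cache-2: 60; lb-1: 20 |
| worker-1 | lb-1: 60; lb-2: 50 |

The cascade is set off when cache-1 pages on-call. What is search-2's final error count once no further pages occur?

Round 1 — cache-1 pages on-call (initial).
  cache-2: +30 → 30 < 100
  lb-1: +55 → 55 < 100
  worker-1: +85 → 85 ≥ 70
Round 2 — worker-1 pages on-call.
  lb-1: +60 → 115 ≥ 100
  lb-2: +50 → 50 < 60
Round 3 — lb-1 pages on-call.
  cache-2: +90 → 120 ≥ 100
Round 4 — cache-2 pages on-call.
  search-2: +30 → 30 < 60
No further pages.

30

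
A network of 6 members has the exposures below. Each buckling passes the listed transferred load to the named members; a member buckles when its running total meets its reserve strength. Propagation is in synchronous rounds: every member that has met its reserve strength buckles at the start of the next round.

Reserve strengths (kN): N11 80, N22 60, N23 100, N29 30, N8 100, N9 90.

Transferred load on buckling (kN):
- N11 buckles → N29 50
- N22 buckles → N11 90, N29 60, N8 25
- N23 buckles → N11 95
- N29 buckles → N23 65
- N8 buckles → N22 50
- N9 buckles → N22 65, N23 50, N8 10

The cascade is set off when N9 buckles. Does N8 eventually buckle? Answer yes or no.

no

Round 1 — N9 buckles (initial).
  N22: +65 → 65 ≥ 60
  N23: +50 → 50 < 100
  N8: +10 → 10 < 100
Round 2 — N22 buckles.
  N11: +90 → 90 ≥ 80
  N29: +60 → 60 ≥ 30
  N8: +25 → 35 < 100
Round 3 — N11, N29 buckle.
  N23: +65 → 115 ≥ 100
Round 4 — N23 buckles.
No further bucklings.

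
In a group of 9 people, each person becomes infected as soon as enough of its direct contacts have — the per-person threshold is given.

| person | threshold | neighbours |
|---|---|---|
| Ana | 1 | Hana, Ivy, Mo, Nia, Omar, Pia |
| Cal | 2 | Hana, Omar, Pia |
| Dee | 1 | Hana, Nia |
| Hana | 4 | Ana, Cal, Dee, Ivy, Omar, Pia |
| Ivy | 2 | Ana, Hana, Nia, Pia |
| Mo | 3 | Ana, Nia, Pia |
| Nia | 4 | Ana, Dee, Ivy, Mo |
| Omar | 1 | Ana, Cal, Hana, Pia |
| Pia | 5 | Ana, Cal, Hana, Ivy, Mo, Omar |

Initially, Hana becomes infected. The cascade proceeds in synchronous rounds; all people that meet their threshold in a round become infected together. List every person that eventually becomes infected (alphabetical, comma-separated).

Round 1 — Hana becomes infected (initial).
Round 2 — checking thresholds:
  Ana: 1 of 6 neighbours ≥ 1, becomes infected.
  Cal: 1 of 3 neighbours < 2, below threshold.
  Dee: 1 of 2 neighbours ≥ 1, becomes infected.
  Ivy: 1 of 4 neighbours < 2, below threshold.
  Omar: 1 of 4 neighbours ≥ 1, becomes infected.
  Pia: 1 of 6 neighbours < 5, below threshold.
Round 3 — checking thresholds:
  Cal: 2 of 3 neighbours ≥ 2, becomes infected.
  Ivy: 2 of 4 neighbours ≥ 2, becomes infected.
  Mo: 1 of 3 neighbours < 3, below threshold.
  Nia: 2 of 4 neighbours < 4, below threshold.
  Pia: 3 of 6 neighbours < 5, below threshold.
Round 4 — checking thresholds:
  Mo: 1 of 3 neighbours < 3, below threshold.
  Nia: 3 of 4 neighbours < 4, below threshold.
  Pia: 5 of 6 neighbours ≥ 5, becomes infected.
Round 5 — no new infections; cascade stops.

Ana, Cal, Dee, Hana, Ivy, Omar, Pia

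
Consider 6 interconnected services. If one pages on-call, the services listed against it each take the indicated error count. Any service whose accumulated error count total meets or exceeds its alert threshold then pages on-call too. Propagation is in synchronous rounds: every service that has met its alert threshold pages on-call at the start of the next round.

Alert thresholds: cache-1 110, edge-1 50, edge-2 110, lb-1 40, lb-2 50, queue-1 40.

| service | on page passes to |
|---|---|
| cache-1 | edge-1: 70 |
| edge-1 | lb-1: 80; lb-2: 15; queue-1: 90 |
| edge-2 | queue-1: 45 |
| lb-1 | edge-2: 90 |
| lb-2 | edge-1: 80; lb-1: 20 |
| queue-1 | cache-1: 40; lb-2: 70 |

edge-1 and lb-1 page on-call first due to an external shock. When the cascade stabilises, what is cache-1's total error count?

Round 1 — edge-1, lb-1 page on-call (initial).
  edge-2: +90 → 90 < 110
  lb-2: +15 → 15 < 50
  queue-1: +90 → 90 ≥ 40
Round 2 — queue-1 pages on-call.
  cache-1: +40 → 40 < 110
  lb-2: +70 → 85 ≥ 50
Round 3 — lb-2 pages on-call.
No further pages.

40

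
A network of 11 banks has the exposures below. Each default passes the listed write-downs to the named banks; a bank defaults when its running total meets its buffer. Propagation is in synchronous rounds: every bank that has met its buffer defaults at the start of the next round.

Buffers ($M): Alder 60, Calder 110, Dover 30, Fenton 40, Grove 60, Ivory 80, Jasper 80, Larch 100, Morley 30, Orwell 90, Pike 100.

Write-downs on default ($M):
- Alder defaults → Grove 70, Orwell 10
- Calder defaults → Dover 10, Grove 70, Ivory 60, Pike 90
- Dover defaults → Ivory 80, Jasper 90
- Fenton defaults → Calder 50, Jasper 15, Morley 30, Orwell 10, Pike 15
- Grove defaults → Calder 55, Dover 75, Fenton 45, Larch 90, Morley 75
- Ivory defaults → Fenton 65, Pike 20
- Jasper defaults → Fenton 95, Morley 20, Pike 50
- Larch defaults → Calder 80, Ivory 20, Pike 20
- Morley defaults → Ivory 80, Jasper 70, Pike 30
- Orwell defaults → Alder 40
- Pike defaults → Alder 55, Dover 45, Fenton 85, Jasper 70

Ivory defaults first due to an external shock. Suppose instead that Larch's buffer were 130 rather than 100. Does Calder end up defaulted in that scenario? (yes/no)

With Larch's buffer at 130:
Round 1 — Ivory defaults (initial).
  Fenton: +65 → 65 ≥ 40
  Pike: +20 → 20 < 100
Round 2 — Fenton defaults.
  Calder: +50 → 50 < 110
  Jasper: +15 → 15 < 80
  Morley: +30 → 30 ≥ 30
  Orwell: +10 → 10 < 90
  Pike: +15 → 35 < 100
Round 3 — Morley defaults.
  Jasper: +70 → 85 ≥ 80
  Pike: +30 → 65 < 100
Round 4 — Jasper defaults.
  Pike: +50 → 115 ≥ 100
Round 5 — Pike defaults.
  Alder: +55 → 55 < 60
  Dover: +45 → 45 ≥ 30
Round 6 — Dover defaults.
No further defaults.

no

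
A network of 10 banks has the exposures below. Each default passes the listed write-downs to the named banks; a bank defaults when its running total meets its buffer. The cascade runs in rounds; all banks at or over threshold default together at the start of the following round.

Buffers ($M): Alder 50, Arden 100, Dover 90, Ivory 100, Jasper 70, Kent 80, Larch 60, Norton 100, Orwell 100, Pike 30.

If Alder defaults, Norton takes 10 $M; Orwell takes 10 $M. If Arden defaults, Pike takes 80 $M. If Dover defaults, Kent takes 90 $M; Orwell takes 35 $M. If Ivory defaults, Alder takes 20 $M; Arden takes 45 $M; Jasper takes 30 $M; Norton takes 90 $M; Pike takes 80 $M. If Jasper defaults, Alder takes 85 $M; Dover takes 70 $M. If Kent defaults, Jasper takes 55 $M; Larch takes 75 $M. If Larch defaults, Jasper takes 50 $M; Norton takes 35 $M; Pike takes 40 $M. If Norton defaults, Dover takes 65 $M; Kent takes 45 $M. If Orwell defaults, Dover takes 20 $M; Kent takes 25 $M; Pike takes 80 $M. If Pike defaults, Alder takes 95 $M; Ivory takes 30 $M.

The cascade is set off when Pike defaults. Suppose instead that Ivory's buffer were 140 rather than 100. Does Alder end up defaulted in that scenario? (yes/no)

yes

With Ivory's buffer at 140:
Round 1 — Pike defaults (initial).
  Alder: +95 → 95 ≥ 50
  Ivory: +30 → 30 < 140
Round 2 — Alder defaults.
  Norton: +10 → 10 < 100
  Orwell: +10 → 10 < 100
No further defaults.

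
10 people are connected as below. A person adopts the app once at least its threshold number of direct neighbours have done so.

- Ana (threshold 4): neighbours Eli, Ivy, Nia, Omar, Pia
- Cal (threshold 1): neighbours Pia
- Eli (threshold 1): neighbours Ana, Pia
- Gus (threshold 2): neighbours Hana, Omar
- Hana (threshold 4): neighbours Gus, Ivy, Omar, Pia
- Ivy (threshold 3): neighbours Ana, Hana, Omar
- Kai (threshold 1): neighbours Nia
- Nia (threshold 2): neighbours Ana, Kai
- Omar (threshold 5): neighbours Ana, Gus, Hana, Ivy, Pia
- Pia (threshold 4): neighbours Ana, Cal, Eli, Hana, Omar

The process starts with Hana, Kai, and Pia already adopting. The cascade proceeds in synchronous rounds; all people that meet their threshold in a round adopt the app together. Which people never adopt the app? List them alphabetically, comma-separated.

Ana, Gus, Ivy, Nia, Omar

Round 1 — Hana, Kai, Pia adopt the app (initial).
Round 2 — checking thresholds:
  Ana: 1 of 5 neighbours < 4, not yet.
  Cal: 1 of 1 neighbours ≥ 1, adopts the app.
  Eli: 1 of 2 neighbours ≥ 1, adopts the app.
  Gus: 1 of 2 neighbours < 2, not yet.
  Ivy: 1 of 3 neighbours < 3, not yet.
  Nia: 1 of 2 neighbours < 2, not yet.
  Omar: 2 of 5 neighbours < 5, not yet.
Round 3 — no new adoptions; cascade stops.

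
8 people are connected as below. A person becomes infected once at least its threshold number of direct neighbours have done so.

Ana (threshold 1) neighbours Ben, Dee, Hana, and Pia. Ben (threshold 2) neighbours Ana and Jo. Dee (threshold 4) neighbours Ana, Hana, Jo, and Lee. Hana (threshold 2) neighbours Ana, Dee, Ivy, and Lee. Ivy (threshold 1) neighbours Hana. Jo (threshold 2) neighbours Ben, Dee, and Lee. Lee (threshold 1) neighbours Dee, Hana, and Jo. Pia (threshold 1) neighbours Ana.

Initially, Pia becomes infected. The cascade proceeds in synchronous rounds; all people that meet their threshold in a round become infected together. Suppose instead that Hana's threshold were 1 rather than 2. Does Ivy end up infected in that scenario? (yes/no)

With Hana's threshold at 1:
Round 1 — Pia becomes infected (initial).
Round 2 — checking thresholds:
  Ana: 1 of 4 neighbours ≥ 1, becomes infected.
Round 3 — checking thresholds:
  Ben: 1 of 2 neighbours < 2, not yet.
  Dee: 1 of 4 neighbours < 4, not yet.
  Hana: 1 of 4 neighbours ≥ 1, becomes infected.
Round 4 — checking thresholds:
  Ben: 1 of 2 neighbours < 2, not yet.
  Dee: 2 of 4 neighbours < 4, not yet.
  Ivy: 1 of 1 neighbours ≥ 1, becomes infected.
  Lee: 1 of 3 neighbours ≥ 1, becomes infected.
Round 5 — no new infections; cascade stops.

yes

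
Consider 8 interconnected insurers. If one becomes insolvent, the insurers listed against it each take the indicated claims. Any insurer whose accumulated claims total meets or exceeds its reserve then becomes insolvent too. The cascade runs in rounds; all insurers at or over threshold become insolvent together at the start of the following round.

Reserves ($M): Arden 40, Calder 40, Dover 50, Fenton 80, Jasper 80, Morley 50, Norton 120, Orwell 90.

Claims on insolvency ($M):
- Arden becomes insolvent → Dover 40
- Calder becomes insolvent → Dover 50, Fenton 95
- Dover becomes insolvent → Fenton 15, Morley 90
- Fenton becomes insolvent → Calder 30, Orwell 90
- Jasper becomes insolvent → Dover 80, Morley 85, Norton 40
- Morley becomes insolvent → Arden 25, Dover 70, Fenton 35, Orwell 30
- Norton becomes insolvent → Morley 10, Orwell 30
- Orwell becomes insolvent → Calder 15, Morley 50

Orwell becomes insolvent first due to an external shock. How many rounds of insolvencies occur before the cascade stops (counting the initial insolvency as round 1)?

Round 1 — Orwell becomes insolvent (initial).
  Calder: +15 → 15 < 40
  Morley: +50 → 50 ≥ 50
Round 2 — Morley becomes insolvent.
  Arden: +25 → 25 < 40
  Dover: +70 → 70 ≥ 50
  Fenton: +35 → 35 < 80
Round 3 — Dover becomes insolvent.
  Fenton: +15 → 50 < 80
No further insolvencies.

3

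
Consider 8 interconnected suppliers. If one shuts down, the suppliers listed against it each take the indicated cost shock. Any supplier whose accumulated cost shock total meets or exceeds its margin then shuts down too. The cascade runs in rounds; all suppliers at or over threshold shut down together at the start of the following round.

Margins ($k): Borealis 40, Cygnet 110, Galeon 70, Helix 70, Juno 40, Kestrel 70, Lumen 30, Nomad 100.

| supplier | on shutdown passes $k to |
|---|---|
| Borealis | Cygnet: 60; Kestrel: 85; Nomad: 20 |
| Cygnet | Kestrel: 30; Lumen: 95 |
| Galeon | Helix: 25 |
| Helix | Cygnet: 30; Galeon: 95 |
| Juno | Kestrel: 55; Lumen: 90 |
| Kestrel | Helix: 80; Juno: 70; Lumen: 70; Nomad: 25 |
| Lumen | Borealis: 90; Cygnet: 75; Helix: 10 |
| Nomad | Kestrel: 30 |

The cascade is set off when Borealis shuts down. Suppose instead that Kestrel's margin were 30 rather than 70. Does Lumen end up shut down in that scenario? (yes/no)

yes

With Kestrel's margin at 30:
Round 1 — Borealis shuts down (initial).
  Cygnet: +60 → 60 < 110
  Kestrel: +85 → 85 ≥ 30
  Nomad: +20 → 20 < 100
Round 2 — Kestrel shuts down.
  Helix: +80 → 80 ≥ 70
  Juno: +70 → 70 ≥ 40
  Lumen: +70 → 70 ≥ 30
  Nomad: +25 → 45 < 100
Round 3 — Helix, Juno, Lumen shut down.
  Cygnet: +30+75 → 165 ≥ 110
  Galeon: +95 → 95 ≥ 70
Round 4 — Cygnet, Galeon shut down.
No further shutdowns.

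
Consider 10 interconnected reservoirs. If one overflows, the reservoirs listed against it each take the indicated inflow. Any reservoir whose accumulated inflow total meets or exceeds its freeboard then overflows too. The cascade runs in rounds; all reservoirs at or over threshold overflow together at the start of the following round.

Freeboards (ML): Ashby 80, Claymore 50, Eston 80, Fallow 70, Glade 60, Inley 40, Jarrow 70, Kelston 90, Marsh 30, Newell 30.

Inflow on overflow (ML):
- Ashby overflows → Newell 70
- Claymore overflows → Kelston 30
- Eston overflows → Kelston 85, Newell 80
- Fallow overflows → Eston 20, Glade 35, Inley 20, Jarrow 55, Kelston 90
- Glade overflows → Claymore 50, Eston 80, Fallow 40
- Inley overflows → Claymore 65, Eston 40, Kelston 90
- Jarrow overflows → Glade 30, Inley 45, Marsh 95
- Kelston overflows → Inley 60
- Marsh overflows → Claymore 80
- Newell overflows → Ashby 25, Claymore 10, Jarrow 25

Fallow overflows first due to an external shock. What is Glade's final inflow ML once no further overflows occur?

Round 1 — Fallow overflows (initial).
  Eston: +20 → 20 < 80
  Glade: +35 → 35 < 60
  Inley: +20 → 20 < 40
  Jarrow: +55 → 55 < 70
  Kelston: +90 → 90 ≥ 90
Round 2 — Kelston overflows.
  Inley: +60 → 80 ≥ 40
Round 3 — Inley overflows.
  Claymore: +65 → 65 ≥ 50
  Eston: +40 → 60 < 80
Round 4 — Claymore overflows.
No further overflows.

35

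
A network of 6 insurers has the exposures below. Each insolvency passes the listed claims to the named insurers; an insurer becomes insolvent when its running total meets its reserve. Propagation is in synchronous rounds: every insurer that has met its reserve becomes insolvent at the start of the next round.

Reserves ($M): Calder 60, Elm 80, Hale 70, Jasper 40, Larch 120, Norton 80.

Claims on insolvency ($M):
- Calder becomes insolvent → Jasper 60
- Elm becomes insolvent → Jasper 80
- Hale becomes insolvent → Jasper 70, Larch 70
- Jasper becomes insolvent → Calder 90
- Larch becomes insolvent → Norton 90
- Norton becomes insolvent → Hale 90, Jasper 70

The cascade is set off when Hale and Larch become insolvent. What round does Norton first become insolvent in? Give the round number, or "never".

2

Round 1 — Hale, Larch become insolvent (initial).
  Jasper: +70 → 70 ≥ 40
  Norton: +90 → 90 ≥ 80
Round 2 — Jasper, Norton become insolvent.
  Calder: +90 → 90 ≥ 60
Round 3 — Calder becomes insolvent.
No further insolvencies.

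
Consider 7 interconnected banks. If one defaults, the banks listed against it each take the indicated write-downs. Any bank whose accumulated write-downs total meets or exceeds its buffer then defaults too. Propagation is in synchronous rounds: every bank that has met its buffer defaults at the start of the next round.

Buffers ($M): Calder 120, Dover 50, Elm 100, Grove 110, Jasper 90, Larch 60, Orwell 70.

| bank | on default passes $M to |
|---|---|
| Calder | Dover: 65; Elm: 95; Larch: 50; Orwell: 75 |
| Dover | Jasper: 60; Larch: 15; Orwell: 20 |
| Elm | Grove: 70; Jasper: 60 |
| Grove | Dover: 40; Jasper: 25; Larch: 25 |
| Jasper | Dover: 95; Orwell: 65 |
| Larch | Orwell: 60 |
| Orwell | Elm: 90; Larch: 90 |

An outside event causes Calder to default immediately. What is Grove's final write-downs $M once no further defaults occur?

70

Round 1 — Calder defaults (initial).
  Dover: +65 → 65 ≥ 50
  Elm: +95 → 95 < 100
  Larch: +50 → 50 < 60
  Orwell: +75 → 75 ≥ 70
Round 2 — Dover, Orwell default.
  Elm: +90 → 185 ≥ 100
  Jasper: +60 → 60 < 90
  Larch: +15+90 → 155 ≥ 60
Round 3 — Elm, Larch default.
  Grove: +70 → 70 < 110
  Jasper: +60 → 120 ≥ 90
Round 4 — Jasper defaults.
No further defaults.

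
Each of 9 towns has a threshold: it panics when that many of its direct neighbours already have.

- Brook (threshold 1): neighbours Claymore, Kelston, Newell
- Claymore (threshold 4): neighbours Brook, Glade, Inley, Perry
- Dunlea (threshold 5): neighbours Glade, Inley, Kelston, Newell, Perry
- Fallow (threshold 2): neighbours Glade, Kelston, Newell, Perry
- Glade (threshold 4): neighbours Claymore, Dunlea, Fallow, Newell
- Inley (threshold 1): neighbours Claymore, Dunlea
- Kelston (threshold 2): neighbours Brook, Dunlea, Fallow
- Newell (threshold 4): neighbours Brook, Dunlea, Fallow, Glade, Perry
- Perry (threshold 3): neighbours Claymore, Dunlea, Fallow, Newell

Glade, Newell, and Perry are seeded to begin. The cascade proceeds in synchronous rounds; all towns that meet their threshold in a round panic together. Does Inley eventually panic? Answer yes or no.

Round 1 — Glade, Newell, Perry panic (initial).
Round 2 — checking thresholds:
  Brook: 1 of 3 neighbours ≥ 1, panics.
  Claymore: 2 of 4 neighbours < 4, not yet.
  Dunlea: 3 of 5 neighbours < 5, not yet.
  Fallow: 3 of 4 neighbours ≥ 2, panics.
Round 3 — checking thresholds:
  Claymore: 3 of 4 neighbours < 4, not yet.
  Dunlea: 3 of 5 neighbours < 5, not yet.
  Kelston: 2 of 3 neighbours ≥ 2, panics.
Round 4 — no new panics; cascade stops.

no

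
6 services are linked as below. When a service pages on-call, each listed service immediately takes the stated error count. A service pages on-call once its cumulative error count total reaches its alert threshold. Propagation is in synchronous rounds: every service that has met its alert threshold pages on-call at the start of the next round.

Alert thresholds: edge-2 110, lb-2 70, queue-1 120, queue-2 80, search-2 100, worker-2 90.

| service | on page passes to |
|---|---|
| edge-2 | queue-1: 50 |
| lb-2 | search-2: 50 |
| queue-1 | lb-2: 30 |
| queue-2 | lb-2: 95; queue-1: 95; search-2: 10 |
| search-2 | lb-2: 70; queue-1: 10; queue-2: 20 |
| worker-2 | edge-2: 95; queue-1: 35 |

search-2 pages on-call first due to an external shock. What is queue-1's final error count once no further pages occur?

10

Round 1 — search-2 pages on-call (initial).
  lb-2: +70 → 70 ≥ 70
  queue-1: +10 → 10 < 120
  queue-2: +20 → 20 < 80
Round 2 — lb-2 pages on-call.
No further pages.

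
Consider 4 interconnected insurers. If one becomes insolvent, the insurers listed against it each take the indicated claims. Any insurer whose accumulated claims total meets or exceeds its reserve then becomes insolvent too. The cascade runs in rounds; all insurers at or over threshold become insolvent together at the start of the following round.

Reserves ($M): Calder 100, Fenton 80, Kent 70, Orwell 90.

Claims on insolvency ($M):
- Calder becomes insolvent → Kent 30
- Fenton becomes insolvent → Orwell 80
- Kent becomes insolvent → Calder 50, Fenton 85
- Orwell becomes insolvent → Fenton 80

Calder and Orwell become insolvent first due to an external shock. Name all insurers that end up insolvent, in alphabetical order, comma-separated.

Round 1 — Calder, Orwell become insolvent (initial).
  Fenton: +80 → 80 ≥ 80
  Kent: +30 → 30 < 70
Round 2 — Fenton becomes insolvent.
No further insolvencies.

Calder, Fenton, Orwell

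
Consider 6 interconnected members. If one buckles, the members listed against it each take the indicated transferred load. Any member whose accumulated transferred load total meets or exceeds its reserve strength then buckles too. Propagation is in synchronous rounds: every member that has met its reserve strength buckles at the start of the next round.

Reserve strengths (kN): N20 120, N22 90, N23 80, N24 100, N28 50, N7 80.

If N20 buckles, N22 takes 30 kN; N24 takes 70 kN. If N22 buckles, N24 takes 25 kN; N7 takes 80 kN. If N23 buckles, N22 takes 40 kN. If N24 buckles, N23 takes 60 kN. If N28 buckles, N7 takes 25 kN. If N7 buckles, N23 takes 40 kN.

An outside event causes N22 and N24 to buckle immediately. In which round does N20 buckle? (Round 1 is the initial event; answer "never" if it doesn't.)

Round 1 — N22, N24 buckle (initial).
  N23: +60 → 60 < 80
  N7: +80 → 80 ≥ 80
Round 2 — N7 buckles.
  N23: +40 → 100 ≥ 80
Round 3 — N23 buckles.
No further bucklings.

never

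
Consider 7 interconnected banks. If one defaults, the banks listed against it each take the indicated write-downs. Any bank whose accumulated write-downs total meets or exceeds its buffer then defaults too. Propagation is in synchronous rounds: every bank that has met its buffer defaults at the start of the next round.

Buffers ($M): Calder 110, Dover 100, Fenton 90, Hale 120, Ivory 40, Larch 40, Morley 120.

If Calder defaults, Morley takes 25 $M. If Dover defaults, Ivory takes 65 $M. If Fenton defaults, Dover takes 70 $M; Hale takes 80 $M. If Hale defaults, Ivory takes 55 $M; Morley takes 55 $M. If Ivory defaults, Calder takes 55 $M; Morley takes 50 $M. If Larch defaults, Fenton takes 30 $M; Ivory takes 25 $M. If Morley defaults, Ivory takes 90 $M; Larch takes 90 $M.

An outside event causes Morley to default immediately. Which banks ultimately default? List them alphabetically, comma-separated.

Round 1 — Morley defaults (initial).
  Ivory: +90 → 90 ≥ 40
  Larch: +90 → 90 ≥ 40
Round 2 — Ivory, Larch default.
  Calder: +55 → 55 < 110
  Fenton: +30 → 30 < 90
No further defaults.

Ivory, Larch, Morley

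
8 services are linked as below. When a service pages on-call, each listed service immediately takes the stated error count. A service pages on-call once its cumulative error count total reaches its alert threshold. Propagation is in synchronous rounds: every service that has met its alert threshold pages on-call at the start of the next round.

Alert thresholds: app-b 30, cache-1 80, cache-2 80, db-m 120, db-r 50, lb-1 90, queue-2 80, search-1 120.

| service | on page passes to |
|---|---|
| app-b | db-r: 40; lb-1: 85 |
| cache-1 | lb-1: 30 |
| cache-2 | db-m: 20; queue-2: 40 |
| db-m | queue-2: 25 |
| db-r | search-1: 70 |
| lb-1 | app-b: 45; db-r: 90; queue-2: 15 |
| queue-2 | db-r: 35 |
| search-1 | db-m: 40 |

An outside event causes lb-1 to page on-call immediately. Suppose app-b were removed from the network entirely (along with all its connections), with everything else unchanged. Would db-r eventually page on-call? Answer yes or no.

With app-b removed:
Round 1 — lb-1 pages on-call (initial).
  db-r: +90 → 90 ≥ 50
  queue-2: +15 → 15 < 80
Round 2 — db-r pages on-call.
  search-1: +70 → 70 < 120
No further pages.

yes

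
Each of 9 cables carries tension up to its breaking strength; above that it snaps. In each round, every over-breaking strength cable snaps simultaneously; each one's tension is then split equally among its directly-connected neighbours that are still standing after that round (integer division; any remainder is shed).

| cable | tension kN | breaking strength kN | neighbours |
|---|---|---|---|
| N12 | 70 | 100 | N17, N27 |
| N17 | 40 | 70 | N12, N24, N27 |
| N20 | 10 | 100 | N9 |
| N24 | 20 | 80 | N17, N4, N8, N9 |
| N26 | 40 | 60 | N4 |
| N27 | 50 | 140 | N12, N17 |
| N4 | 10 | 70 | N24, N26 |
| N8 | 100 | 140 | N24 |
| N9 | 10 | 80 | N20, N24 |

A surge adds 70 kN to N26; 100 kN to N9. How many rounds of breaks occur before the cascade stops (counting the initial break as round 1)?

Round 1 — N26 at 110 > 60; N9 at 110 > 80. N26, N9 snap.
  N26 sheds 110 kN to N4: 110 each.
    N4: 10+110 = 120 > 70
  N9 sheds 110 kN to N20, N24: 55 each.
    N20: 10+55 = 65 ≤ 100
    N24: 20+55 = 75 ≤ 80
Round 2 — N4 snaps.
  N4 sheds 120 kN to N24: 120 each.
    N24: 75+120 = 195 > 80
Round 3 — N24 snaps.
  N24 sheds 195 kN to N17, N8: 97 each (1 lost).
    N17: 40+97 = 137 > 70
    N8: 100+97 = 197 > 140
Round 4 — N17, N8 snap.
  N17 sheds 137 kN to N12, N27: 68 each (1 lost).
    N12: 70+68 = 138 > 100
    N27: 50+68 = 118 ≤ 140
  N8 sheds 197 kN: no online neighbours, lost.
Round 5 — N12 snaps.
  N12 sheds 138 kN to N27: 138 each.
    N27: 118+138 = 256 > 140
Round 6 — N27 snaps.
  N27 sheds 256 kN: no online neighbours, lost.
No further breaks.

6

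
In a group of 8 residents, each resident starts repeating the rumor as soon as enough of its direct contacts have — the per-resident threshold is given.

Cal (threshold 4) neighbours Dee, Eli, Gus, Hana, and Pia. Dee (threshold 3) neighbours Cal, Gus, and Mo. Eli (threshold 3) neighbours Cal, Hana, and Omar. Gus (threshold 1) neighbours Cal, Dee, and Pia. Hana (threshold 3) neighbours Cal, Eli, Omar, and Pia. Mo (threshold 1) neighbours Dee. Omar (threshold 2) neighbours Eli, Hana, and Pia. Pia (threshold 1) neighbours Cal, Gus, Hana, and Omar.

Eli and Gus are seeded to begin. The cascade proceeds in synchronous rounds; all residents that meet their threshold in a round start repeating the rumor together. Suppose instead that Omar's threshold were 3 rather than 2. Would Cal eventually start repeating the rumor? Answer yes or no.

With Omar's threshold at 3:
Round 1 — Eli, Gus start repeating the rumor (initial).
Round 2 — checking thresholds:
  Cal: 2 of 5 neighbours < 4, holds.
  Dee: 1 of 3 neighbours < 3, holds.
  Hana: 1 of 4 neighbours < 3, holds.
  Omar: 1 of 3 neighbours < 3, holds.
  Pia: 1 of 4 neighbours ≥ 1, starts repeating the rumor.
Round 3 — no new spreads; cascade stops.

no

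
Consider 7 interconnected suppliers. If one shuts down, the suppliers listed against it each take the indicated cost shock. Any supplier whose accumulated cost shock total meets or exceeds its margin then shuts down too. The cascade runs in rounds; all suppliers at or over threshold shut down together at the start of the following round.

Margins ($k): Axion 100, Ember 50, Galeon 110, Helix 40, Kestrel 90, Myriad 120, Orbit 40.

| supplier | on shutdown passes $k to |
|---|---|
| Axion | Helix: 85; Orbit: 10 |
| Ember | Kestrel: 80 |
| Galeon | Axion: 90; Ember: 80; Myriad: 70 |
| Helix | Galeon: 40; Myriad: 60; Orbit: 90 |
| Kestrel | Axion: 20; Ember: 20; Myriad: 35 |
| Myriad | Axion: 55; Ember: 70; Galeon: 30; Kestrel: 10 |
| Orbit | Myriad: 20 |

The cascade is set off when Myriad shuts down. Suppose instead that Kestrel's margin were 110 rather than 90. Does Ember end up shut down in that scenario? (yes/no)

With Kestrel's margin at 110:
Round 1 — Myriad shuts down (initial).
  Axion: +55 → 55 < 100
  Ember: +70 → 70 ≥ 50
  Galeon: +30 → 30 < 110
  Kestrel: +10 → 10 < 110
Round 2 — Ember shuts down.
  Kestrel: +80 → 90 < 110
No further shutdowns.

yes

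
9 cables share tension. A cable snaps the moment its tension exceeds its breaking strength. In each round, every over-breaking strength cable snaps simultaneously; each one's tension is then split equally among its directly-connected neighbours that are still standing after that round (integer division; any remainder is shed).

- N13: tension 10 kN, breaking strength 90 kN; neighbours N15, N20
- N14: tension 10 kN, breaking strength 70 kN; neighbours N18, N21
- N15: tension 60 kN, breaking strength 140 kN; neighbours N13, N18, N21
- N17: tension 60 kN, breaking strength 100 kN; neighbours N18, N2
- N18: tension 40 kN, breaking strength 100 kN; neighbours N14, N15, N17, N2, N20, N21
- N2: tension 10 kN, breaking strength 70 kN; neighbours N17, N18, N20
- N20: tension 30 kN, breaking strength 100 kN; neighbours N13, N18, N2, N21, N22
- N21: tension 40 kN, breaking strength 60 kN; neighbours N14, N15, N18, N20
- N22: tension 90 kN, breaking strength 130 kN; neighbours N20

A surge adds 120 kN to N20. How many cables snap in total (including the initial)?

Round 1 — N20 at 150 > 100. N20 snaps.
  N20 sheds 150 kN to N13, N18, N2, N21, N22: 30 each.
    N13: 10+30 = 40 ≤ 90
    N18: 40+30 = 70 ≤ 100
    N2: 10+30 = 40 ≤ 70
    N21: 40+30 = 70 > 60
    N22: 90+30 = 120 ≤ 130
Round 2 — N21 snaps.
  N21 sheds 70 kN to N14, N15, N18: 23 each (1 lost).
    N14: 10+23 = 33 ≤ 70
    N15: 60+23 = 83 ≤ 140
    N18: 70+23 = 93 ≤ 100
No further breaks.

2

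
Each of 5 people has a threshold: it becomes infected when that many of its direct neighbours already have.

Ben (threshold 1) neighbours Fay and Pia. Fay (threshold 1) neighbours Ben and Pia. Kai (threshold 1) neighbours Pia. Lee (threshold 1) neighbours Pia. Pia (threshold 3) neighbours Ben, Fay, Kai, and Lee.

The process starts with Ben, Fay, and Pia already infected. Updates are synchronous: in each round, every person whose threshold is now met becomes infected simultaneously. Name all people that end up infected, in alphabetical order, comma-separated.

Round 1 — Ben, Fay, Pia become infected (initial).
Round 2 — checking thresholds:
  Kai: 1 of 1 neighbours ≥ 1, becomes infected.
  Lee: 1 of 1 neighbours ≥ 1, becomes infected.
Round 3 — no new infections; cascade stops.

Ben, Fay, Kai, Lee, Pia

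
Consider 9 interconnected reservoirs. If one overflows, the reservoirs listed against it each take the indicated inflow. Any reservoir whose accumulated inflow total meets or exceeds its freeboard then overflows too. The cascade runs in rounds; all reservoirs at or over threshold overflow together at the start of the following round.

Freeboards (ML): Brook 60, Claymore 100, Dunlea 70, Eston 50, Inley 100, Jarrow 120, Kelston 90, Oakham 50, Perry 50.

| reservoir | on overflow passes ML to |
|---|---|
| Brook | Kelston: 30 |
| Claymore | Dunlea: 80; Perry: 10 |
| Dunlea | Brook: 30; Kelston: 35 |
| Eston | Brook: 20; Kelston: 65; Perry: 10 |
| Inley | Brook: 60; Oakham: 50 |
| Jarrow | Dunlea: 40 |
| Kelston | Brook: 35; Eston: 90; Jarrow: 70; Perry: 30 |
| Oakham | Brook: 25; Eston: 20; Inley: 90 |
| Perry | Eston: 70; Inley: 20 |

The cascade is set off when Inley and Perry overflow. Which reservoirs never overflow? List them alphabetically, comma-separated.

Round 1 — Inley, Perry overflow (initial).
  Brook: +60 → 60 ≥ 60
  Eston: +70 → 70 ≥ 50
  Oakham: +50 → 50 ≥ 50
Round 2 — Brook, Eston, Oakham overflow.
  Kelston: +30+65 → 95 ≥ 90
Round 3 — Kelston overflows.
  Jarrow: +70 → 70 < 120
No further overflows.

Claymore, Dunlea, Jarrow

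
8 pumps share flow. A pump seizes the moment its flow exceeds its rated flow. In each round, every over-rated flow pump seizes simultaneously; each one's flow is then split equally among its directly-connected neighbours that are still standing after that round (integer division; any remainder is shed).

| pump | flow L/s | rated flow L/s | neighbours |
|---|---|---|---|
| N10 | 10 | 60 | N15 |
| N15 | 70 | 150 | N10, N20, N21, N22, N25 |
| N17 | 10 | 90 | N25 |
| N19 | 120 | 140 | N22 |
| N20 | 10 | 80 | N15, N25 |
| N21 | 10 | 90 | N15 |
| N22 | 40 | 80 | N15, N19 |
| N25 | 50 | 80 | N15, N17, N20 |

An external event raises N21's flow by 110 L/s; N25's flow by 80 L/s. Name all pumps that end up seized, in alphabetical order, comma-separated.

N10, N15, N19, N20, N21, N22, N25

Round 1 — N21 at 120 > 90; N25 at 130 > 80. N21, N25 seize.
  N21 sheds 120 L/s to N15: 120 each.
    N15: 70+120 = 190 > 150
  N25 sheds 130 L/s to N15, N17, N20: 43 each (1 lost).
    N15: 190+43 = 233 > 150
    N17: 10+43 = 53 ≤ 90
    N20: 10+43 = 53 ≤ 80
Round 2 — N15 seizes.
  N15 sheds 233 L/s to N10, N20, N22: 77 each (2 lost).
    N10: 10+77 = 87 > 60
    N20: 53+77 = 130 > 80
    N22: 40+77 = 117 > 80
Round 3 — N10, N20, N22 seize.
  N10 sheds 87 L/s: no online neighbours, lost.
  N20 sheds 130 L/s: no online neighbours, lost.
  N22 sheds 117 L/s to N19: 117 each.
    N19: 120+117 = 237 > 140
Round 4 — N19 seizes.
  N19 sheds 237 L/s: no online neighbours, lost.
No further seizures.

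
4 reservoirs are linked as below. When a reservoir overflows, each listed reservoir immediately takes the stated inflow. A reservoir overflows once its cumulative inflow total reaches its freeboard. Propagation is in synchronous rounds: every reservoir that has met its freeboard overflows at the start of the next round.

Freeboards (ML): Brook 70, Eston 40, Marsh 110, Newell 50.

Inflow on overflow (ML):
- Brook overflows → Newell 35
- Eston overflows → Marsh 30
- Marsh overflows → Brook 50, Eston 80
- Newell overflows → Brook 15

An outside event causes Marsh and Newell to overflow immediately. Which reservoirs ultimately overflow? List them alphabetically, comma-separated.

Eston, Marsh, Newell

Round 1 — Marsh, Newell overflow (initial).
  Brook: +50+15 → 65 < 70
  Eston: +80 → 80 ≥ 40
Round 2 — Eston overflows.
No further overflows.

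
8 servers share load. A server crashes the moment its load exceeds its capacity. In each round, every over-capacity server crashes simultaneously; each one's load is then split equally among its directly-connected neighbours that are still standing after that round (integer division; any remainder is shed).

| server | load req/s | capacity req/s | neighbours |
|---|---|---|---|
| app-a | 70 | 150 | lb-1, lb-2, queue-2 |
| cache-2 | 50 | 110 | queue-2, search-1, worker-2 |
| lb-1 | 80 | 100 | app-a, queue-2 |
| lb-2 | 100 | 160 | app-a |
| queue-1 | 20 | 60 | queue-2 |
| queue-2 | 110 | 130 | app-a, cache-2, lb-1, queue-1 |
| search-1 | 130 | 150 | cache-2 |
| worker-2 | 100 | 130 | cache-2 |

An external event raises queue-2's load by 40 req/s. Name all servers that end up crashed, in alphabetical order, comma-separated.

app-a, lb-1, lb-2, queue-2

Round 1 — queue-2 at 150 > 130. queue-2 crashes.
  queue-2 sheds 150 req/s to app-a, cache-2, lb-1, queue-1: 37 each (2 lost).
    app-a: 70+37 = 107 ≤ 150
    cache-2: 50+37 = 87 ≤ 110
    lb-1: 80+37 = 117 > 100
    queue-1: 20+37 = 57 ≤ 60
Round 2 — lb-1 crashes.
  lb-1 sheds 117 req/s to app-a: 117 each.
    app-a: 107+117 = 224 > 150
Round 3 — app-a crashes.
  app-a sheds 224 req/s to lb-2: 224 each.
    lb-2: 100+224 = 324 > 160
Round 4 — lb-2 crashes.
  lb-2 sheds 324 req/s: no online neighbours, lost.
No further crashes.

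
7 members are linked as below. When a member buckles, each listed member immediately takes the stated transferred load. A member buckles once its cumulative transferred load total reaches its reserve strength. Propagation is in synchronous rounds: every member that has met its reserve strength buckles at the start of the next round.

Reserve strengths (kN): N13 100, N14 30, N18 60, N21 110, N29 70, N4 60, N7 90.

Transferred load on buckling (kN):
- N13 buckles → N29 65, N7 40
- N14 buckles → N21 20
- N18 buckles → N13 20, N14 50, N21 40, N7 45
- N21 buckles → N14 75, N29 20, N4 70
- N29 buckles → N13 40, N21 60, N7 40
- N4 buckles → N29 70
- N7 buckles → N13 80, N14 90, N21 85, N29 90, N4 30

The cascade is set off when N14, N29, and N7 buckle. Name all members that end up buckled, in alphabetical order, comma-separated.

N13, N14, N21, N29, N4, N7

Round 1 — N14, N29, N7 buckle (initial).
  N13: +40+80 → 120 ≥ 100
  N21: +20+60+85 → 165 ≥ 110
  N4: +30 → 30 < 60
Round 2 — N13, N21 buckle.
  N4: +70 → 100 ≥ 60
Round 3 — N4 buckles.
No further bucklings.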